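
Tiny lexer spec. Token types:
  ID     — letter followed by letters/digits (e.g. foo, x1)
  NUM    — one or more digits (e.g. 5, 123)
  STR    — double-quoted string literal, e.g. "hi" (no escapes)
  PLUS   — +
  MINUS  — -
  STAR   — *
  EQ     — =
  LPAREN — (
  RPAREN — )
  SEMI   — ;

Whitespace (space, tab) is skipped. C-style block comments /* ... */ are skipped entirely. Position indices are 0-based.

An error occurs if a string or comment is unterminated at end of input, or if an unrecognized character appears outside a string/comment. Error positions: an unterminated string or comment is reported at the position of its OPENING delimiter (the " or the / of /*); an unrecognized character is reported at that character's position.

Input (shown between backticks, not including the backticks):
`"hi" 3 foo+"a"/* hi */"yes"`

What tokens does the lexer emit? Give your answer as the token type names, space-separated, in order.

pos=0: enter STRING mode
pos=0: emit STR "hi" (now at pos=4)
pos=5: emit NUM '3' (now at pos=6)
pos=7: emit ID 'foo' (now at pos=10)
pos=10: emit PLUS '+'
pos=11: enter STRING mode
pos=11: emit STR "a" (now at pos=14)
pos=14: enter COMMENT mode (saw '/*')
exit COMMENT mode (now at pos=22)
pos=22: enter STRING mode
pos=22: emit STR "yes" (now at pos=27)
DONE. 6 tokens: [STR, NUM, ID, PLUS, STR, STR]

Answer: STR NUM ID PLUS STR STR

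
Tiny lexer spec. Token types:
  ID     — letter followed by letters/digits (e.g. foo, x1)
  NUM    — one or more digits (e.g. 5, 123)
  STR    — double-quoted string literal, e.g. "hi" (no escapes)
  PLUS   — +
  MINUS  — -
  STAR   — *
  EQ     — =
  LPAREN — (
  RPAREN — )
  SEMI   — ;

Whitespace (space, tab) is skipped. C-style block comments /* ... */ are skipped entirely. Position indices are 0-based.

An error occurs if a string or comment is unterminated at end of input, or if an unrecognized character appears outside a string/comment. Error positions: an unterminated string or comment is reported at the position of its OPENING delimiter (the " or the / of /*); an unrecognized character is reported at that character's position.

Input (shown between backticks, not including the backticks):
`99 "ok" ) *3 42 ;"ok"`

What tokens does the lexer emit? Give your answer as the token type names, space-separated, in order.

pos=0: emit NUM '99' (now at pos=2)
pos=3: enter STRING mode
pos=3: emit STR "ok" (now at pos=7)
pos=8: emit RPAREN ')'
pos=10: emit STAR '*'
pos=11: emit NUM '3' (now at pos=12)
pos=13: emit NUM '42' (now at pos=15)
pos=16: emit SEMI ';'
pos=17: enter STRING mode
pos=17: emit STR "ok" (now at pos=21)
DONE. 8 tokens: [NUM, STR, RPAREN, STAR, NUM, NUM, SEMI, STR]

Answer: NUM STR RPAREN STAR NUM NUM SEMI STR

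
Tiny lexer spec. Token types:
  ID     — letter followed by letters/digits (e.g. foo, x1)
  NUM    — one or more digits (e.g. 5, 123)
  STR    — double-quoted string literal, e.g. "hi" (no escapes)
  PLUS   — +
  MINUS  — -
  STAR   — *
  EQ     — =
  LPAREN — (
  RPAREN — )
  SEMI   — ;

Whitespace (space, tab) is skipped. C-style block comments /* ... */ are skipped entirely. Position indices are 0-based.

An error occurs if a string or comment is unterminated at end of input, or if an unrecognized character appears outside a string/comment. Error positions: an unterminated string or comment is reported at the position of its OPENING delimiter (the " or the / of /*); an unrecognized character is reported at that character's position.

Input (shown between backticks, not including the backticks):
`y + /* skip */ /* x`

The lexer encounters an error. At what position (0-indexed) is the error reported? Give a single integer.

Answer: 15

Derivation:
pos=0: emit ID 'y' (now at pos=1)
pos=2: emit PLUS '+'
pos=4: enter COMMENT mode (saw '/*')
exit COMMENT mode (now at pos=14)
pos=15: enter COMMENT mode (saw '/*')
pos=15: ERROR — unterminated comment (reached EOF)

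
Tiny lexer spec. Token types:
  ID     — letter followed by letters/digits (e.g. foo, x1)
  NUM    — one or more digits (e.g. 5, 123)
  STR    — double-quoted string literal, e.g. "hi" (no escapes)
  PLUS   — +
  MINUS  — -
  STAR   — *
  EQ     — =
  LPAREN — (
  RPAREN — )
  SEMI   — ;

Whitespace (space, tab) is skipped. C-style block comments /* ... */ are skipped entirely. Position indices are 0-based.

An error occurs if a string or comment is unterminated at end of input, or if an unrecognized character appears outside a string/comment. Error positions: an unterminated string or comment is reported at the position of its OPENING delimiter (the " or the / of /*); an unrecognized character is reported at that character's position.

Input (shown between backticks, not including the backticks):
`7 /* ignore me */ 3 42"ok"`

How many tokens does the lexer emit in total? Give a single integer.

Answer: 4

Derivation:
pos=0: emit NUM '7' (now at pos=1)
pos=2: enter COMMENT mode (saw '/*')
exit COMMENT mode (now at pos=17)
pos=18: emit NUM '3' (now at pos=19)
pos=20: emit NUM '42' (now at pos=22)
pos=22: enter STRING mode
pos=22: emit STR "ok" (now at pos=26)
DONE. 4 tokens: [NUM, NUM, NUM, STR]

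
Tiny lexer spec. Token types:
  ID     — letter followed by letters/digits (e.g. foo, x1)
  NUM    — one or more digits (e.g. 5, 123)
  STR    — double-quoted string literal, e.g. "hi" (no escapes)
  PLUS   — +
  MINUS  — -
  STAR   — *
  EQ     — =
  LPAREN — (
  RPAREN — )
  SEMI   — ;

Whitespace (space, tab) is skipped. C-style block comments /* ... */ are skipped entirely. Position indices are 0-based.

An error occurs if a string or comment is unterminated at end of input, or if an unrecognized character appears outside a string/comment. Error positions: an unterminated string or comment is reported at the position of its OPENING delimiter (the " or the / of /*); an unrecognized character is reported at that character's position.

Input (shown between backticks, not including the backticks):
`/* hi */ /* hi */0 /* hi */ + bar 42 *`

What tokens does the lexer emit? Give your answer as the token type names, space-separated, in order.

pos=0: enter COMMENT mode (saw '/*')
exit COMMENT mode (now at pos=8)
pos=9: enter COMMENT mode (saw '/*')
exit COMMENT mode (now at pos=17)
pos=17: emit NUM '0' (now at pos=18)
pos=19: enter COMMENT mode (saw '/*')
exit COMMENT mode (now at pos=27)
pos=28: emit PLUS '+'
pos=30: emit ID 'bar' (now at pos=33)
pos=34: emit NUM '42' (now at pos=36)
pos=37: emit STAR '*'
DONE. 5 tokens: [NUM, PLUS, ID, NUM, STAR]

Answer: NUM PLUS ID NUM STAR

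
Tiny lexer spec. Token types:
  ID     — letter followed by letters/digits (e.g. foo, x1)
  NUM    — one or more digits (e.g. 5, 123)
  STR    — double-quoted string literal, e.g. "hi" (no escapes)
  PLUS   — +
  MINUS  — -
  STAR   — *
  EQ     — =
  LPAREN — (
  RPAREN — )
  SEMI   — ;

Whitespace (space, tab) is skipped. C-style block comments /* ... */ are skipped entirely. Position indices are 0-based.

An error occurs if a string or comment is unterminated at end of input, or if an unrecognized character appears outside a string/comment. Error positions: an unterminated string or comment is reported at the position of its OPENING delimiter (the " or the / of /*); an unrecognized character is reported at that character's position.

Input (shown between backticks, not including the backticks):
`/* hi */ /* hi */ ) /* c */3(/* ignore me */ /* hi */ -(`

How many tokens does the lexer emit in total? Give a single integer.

Answer: 5

Derivation:
pos=0: enter COMMENT mode (saw '/*')
exit COMMENT mode (now at pos=8)
pos=9: enter COMMENT mode (saw '/*')
exit COMMENT mode (now at pos=17)
pos=18: emit RPAREN ')'
pos=20: enter COMMENT mode (saw '/*')
exit COMMENT mode (now at pos=27)
pos=27: emit NUM '3' (now at pos=28)
pos=28: emit LPAREN '('
pos=29: enter COMMENT mode (saw '/*')
exit COMMENT mode (now at pos=44)
pos=45: enter COMMENT mode (saw '/*')
exit COMMENT mode (now at pos=53)
pos=54: emit MINUS '-'
pos=55: emit LPAREN '('
DONE. 5 tokens: [RPAREN, NUM, LPAREN, MINUS, LPAREN]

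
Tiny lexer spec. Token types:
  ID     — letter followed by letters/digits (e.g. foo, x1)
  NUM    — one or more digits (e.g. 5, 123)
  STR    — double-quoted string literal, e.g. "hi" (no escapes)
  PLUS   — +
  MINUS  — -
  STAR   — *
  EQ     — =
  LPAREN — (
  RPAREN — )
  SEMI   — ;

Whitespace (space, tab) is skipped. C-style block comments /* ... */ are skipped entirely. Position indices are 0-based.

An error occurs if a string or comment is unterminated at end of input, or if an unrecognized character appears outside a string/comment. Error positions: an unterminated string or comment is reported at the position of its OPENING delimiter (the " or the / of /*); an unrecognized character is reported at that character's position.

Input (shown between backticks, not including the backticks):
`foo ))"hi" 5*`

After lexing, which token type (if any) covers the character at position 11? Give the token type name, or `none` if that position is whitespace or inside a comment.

Answer: NUM

Derivation:
pos=0: emit ID 'foo' (now at pos=3)
pos=4: emit RPAREN ')'
pos=5: emit RPAREN ')'
pos=6: enter STRING mode
pos=6: emit STR "hi" (now at pos=10)
pos=11: emit NUM '5' (now at pos=12)
pos=12: emit STAR '*'
DONE. 6 tokens: [ID, RPAREN, RPAREN, STR, NUM, STAR]
Position 11: char is '5' -> NUM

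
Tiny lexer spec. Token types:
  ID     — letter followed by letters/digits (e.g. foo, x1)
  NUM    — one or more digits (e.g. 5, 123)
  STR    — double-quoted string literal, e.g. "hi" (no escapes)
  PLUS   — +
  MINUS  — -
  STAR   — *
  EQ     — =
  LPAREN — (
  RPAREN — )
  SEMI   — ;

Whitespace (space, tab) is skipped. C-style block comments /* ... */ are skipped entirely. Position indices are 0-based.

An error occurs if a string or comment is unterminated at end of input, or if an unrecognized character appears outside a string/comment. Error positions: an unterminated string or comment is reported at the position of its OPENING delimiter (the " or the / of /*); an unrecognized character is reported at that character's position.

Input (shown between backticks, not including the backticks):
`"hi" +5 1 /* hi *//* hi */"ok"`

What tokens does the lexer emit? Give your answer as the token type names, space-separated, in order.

Answer: STR PLUS NUM NUM STR

Derivation:
pos=0: enter STRING mode
pos=0: emit STR "hi" (now at pos=4)
pos=5: emit PLUS '+'
pos=6: emit NUM '5' (now at pos=7)
pos=8: emit NUM '1' (now at pos=9)
pos=10: enter COMMENT mode (saw '/*')
exit COMMENT mode (now at pos=18)
pos=18: enter COMMENT mode (saw '/*')
exit COMMENT mode (now at pos=26)
pos=26: enter STRING mode
pos=26: emit STR "ok" (now at pos=30)
DONE. 5 tokens: [STR, PLUS, NUM, NUM, STR]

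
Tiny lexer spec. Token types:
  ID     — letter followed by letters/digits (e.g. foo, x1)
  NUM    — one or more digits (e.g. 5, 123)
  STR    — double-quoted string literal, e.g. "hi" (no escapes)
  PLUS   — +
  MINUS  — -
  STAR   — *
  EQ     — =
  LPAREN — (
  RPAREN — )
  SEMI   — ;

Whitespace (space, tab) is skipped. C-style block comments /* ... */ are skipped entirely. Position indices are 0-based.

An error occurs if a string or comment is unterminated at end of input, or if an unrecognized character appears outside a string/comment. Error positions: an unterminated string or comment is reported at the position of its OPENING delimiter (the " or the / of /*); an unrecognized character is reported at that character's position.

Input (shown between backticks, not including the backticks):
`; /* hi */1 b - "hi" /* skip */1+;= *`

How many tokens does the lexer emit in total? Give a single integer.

pos=0: emit SEMI ';'
pos=2: enter COMMENT mode (saw '/*')
exit COMMENT mode (now at pos=10)
pos=10: emit NUM '1' (now at pos=11)
pos=12: emit ID 'b' (now at pos=13)
pos=14: emit MINUS '-'
pos=16: enter STRING mode
pos=16: emit STR "hi" (now at pos=20)
pos=21: enter COMMENT mode (saw '/*')
exit COMMENT mode (now at pos=31)
pos=31: emit NUM '1' (now at pos=32)
pos=32: emit PLUS '+'
pos=33: emit SEMI ';'
pos=34: emit EQ '='
pos=36: emit STAR '*'
DONE. 10 tokens: [SEMI, NUM, ID, MINUS, STR, NUM, PLUS, SEMI, EQ, STAR]

Answer: 10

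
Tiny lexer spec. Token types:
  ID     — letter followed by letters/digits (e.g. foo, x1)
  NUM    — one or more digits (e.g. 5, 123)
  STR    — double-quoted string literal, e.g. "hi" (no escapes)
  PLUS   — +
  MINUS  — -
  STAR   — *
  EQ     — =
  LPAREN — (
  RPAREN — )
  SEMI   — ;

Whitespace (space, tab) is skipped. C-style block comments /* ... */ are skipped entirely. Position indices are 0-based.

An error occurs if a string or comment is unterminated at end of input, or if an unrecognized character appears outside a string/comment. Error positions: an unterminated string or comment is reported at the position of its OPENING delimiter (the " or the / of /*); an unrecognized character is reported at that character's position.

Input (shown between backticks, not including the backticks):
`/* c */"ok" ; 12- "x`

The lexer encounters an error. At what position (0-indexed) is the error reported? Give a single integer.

Answer: 18

Derivation:
pos=0: enter COMMENT mode (saw '/*')
exit COMMENT mode (now at pos=7)
pos=7: enter STRING mode
pos=7: emit STR "ok" (now at pos=11)
pos=12: emit SEMI ';'
pos=14: emit NUM '12' (now at pos=16)
pos=16: emit MINUS '-'
pos=18: enter STRING mode
pos=18: ERROR — unterminated string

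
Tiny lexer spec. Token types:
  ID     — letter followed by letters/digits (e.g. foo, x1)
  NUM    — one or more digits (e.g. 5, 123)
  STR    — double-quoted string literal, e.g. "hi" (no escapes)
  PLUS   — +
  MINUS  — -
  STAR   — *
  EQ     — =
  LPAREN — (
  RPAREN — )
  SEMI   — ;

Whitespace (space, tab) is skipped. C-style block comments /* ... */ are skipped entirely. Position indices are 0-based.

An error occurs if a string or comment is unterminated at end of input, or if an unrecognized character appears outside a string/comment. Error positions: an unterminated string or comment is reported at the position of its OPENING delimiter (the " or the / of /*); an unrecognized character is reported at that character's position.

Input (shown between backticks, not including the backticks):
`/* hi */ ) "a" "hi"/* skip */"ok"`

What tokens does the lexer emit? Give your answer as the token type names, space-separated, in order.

pos=0: enter COMMENT mode (saw '/*')
exit COMMENT mode (now at pos=8)
pos=9: emit RPAREN ')'
pos=11: enter STRING mode
pos=11: emit STR "a" (now at pos=14)
pos=15: enter STRING mode
pos=15: emit STR "hi" (now at pos=19)
pos=19: enter COMMENT mode (saw '/*')
exit COMMENT mode (now at pos=29)
pos=29: enter STRING mode
pos=29: emit STR "ok" (now at pos=33)
DONE. 4 tokens: [RPAREN, STR, STR, STR]

Answer: RPAREN STR STR STR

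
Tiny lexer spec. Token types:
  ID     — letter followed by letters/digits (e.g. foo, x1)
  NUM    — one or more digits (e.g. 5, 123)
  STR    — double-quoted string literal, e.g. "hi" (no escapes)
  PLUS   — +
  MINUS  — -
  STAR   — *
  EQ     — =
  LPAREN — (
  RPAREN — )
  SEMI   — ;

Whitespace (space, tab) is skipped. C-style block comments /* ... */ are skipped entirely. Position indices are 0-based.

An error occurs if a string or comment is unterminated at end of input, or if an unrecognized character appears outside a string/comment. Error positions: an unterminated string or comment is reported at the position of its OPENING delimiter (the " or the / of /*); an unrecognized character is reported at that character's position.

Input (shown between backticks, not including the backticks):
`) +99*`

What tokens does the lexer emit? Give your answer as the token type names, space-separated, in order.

Answer: RPAREN PLUS NUM STAR

Derivation:
pos=0: emit RPAREN ')'
pos=2: emit PLUS '+'
pos=3: emit NUM '99' (now at pos=5)
pos=5: emit STAR '*'
DONE. 4 tokens: [RPAREN, PLUS, NUM, STAR]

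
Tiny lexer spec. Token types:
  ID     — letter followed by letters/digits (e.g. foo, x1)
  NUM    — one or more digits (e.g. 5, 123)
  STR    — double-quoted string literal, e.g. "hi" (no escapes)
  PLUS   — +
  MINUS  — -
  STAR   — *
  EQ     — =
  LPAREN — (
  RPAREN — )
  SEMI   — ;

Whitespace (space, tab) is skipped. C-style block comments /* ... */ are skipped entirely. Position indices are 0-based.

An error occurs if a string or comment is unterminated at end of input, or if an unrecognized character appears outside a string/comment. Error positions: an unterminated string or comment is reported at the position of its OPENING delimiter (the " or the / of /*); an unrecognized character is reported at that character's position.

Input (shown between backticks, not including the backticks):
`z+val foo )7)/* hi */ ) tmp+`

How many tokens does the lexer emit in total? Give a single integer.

Answer: 10

Derivation:
pos=0: emit ID 'z' (now at pos=1)
pos=1: emit PLUS '+'
pos=2: emit ID 'val' (now at pos=5)
pos=6: emit ID 'foo' (now at pos=9)
pos=10: emit RPAREN ')'
pos=11: emit NUM '7' (now at pos=12)
pos=12: emit RPAREN ')'
pos=13: enter COMMENT mode (saw '/*')
exit COMMENT mode (now at pos=21)
pos=22: emit RPAREN ')'
pos=24: emit ID 'tmp' (now at pos=27)
pos=27: emit PLUS '+'
DONE. 10 tokens: [ID, PLUS, ID, ID, RPAREN, NUM, RPAREN, RPAREN, ID, PLUS]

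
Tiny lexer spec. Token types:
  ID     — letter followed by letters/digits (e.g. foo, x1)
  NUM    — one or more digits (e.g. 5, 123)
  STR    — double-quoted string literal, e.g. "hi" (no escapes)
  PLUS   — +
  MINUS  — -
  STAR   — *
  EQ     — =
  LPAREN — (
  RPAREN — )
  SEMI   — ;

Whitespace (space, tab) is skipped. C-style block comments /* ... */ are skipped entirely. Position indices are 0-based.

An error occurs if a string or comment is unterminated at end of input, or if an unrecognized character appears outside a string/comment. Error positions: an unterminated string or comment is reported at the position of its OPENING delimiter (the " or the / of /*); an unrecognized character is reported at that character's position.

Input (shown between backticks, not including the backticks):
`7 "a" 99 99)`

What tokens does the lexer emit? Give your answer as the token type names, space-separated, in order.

pos=0: emit NUM '7' (now at pos=1)
pos=2: enter STRING mode
pos=2: emit STR "a" (now at pos=5)
pos=6: emit NUM '99' (now at pos=8)
pos=9: emit NUM '99' (now at pos=11)
pos=11: emit RPAREN ')'
DONE. 5 tokens: [NUM, STR, NUM, NUM, RPAREN]

Answer: NUM STR NUM NUM RPAREN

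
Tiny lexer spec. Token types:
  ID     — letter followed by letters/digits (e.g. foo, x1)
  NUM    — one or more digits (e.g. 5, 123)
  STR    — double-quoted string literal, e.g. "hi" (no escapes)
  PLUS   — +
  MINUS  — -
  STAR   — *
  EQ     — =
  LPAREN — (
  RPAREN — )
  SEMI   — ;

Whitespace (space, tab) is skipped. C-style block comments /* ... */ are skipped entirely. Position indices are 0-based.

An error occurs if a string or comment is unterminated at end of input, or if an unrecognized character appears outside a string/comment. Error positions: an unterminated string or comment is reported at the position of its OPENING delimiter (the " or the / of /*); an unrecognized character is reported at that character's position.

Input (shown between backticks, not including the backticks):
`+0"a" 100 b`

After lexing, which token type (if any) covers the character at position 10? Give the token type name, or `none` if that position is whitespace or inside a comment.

pos=0: emit PLUS '+'
pos=1: emit NUM '0' (now at pos=2)
pos=2: enter STRING mode
pos=2: emit STR "a" (now at pos=5)
pos=6: emit NUM '100' (now at pos=9)
pos=10: emit ID 'b' (now at pos=11)
DONE. 5 tokens: [PLUS, NUM, STR, NUM, ID]
Position 10: char is 'b' -> ID

Answer: ID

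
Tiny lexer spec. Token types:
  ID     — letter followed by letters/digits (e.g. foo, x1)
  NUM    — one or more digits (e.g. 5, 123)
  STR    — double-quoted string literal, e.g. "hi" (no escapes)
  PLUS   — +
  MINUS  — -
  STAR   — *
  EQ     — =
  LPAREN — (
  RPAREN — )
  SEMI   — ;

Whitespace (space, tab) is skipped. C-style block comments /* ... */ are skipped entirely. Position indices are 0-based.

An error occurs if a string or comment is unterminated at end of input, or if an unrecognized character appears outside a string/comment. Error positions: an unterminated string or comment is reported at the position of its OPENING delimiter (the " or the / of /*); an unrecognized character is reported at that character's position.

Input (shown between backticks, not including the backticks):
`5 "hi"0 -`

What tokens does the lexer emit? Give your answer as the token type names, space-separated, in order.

Answer: NUM STR NUM MINUS

Derivation:
pos=0: emit NUM '5' (now at pos=1)
pos=2: enter STRING mode
pos=2: emit STR "hi" (now at pos=6)
pos=6: emit NUM '0' (now at pos=7)
pos=8: emit MINUS '-'
DONE. 4 tokens: [NUM, STR, NUM, MINUS]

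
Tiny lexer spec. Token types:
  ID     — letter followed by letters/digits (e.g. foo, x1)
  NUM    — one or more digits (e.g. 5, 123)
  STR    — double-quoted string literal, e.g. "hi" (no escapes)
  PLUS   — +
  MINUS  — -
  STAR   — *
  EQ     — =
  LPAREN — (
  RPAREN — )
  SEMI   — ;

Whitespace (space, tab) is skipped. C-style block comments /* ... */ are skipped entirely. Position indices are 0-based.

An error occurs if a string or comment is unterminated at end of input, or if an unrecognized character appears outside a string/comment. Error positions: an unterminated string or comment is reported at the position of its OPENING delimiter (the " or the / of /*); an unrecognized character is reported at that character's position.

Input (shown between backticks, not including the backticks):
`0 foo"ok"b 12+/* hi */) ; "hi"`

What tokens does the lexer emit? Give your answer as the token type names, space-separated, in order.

pos=0: emit NUM '0' (now at pos=1)
pos=2: emit ID 'foo' (now at pos=5)
pos=5: enter STRING mode
pos=5: emit STR "ok" (now at pos=9)
pos=9: emit ID 'b' (now at pos=10)
pos=11: emit NUM '12' (now at pos=13)
pos=13: emit PLUS '+'
pos=14: enter COMMENT mode (saw '/*')
exit COMMENT mode (now at pos=22)
pos=22: emit RPAREN ')'
pos=24: emit SEMI ';'
pos=26: enter STRING mode
pos=26: emit STR "hi" (now at pos=30)
DONE. 9 tokens: [NUM, ID, STR, ID, NUM, PLUS, RPAREN, SEMI, STR]

Answer: NUM ID STR ID NUM PLUS RPAREN SEMI STR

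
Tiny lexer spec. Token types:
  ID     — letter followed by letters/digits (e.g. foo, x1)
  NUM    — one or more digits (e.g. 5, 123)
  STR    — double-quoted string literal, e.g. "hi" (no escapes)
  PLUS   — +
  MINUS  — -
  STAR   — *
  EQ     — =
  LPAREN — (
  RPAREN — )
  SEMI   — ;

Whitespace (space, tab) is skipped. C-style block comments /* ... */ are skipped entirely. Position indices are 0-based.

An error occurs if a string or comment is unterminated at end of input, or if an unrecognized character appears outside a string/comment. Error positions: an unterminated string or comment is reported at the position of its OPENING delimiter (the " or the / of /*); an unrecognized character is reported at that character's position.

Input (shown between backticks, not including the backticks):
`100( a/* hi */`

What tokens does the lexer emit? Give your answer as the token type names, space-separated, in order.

pos=0: emit NUM '100' (now at pos=3)
pos=3: emit LPAREN '('
pos=5: emit ID 'a' (now at pos=6)
pos=6: enter COMMENT mode (saw '/*')
exit COMMENT mode (now at pos=14)
DONE. 3 tokens: [NUM, LPAREN, ID]

Answer: NUM LPAREN ID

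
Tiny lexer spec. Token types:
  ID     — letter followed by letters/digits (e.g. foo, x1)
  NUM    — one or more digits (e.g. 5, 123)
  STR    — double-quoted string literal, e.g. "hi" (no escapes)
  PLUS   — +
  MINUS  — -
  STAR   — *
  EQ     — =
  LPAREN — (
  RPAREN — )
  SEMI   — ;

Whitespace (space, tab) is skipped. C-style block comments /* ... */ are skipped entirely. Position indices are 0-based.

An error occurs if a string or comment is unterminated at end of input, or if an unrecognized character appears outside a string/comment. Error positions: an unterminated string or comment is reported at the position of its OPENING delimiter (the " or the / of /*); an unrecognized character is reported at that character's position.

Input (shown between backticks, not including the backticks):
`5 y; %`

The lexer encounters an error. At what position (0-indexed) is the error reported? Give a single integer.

Answer: 5

Derivation:
pos=0: emit NUM '5' (now at pos=1)
pos=2: emit ID 'y' (now at pos=3)
pos=3: emit SEMI ';'
pos=5: ERROR — unrecognized char '%'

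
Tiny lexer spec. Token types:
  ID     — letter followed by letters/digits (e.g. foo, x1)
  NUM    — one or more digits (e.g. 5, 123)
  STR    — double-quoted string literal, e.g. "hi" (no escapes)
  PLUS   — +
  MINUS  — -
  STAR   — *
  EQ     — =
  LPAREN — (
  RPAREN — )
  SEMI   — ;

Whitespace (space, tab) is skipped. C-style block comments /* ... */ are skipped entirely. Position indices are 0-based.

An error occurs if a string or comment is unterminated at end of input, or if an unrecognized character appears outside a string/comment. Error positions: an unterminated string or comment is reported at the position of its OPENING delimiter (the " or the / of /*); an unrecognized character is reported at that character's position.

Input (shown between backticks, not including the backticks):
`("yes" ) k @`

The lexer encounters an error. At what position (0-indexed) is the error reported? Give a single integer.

pos=0: emit LPAREN '('
pos=1: enter STRING mode
pos=1: emit STR "yes" (now at pos=6)
pos=7: emit RPAREN ')'
pos=9: emit ID 'k' (now at pos=10)
pos=11: ERROR — unrecognized char '@'

Answer: 11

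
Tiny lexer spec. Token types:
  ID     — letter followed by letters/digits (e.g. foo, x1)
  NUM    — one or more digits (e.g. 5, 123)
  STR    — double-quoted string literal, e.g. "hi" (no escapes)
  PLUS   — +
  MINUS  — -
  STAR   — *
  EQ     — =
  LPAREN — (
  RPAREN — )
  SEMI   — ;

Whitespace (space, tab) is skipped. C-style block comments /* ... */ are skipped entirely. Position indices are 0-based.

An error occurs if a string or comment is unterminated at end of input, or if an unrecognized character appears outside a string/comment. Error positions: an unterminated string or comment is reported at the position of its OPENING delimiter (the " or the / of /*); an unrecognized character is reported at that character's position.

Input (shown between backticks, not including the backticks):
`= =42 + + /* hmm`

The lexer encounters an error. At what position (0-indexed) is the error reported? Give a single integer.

Answer: 10

Derivation:
pos=0: emit EQ '='
pos=2: emit EQ '='
pos=3: emit NUM '42' (now at pos=5)
pos=6: emit PLUS '+'
pos=8: emit PLUS '+'
pos=10: enter COMMENT mode (saw '/*')
pos=10: ERROR — unterminated comment (reached EOF)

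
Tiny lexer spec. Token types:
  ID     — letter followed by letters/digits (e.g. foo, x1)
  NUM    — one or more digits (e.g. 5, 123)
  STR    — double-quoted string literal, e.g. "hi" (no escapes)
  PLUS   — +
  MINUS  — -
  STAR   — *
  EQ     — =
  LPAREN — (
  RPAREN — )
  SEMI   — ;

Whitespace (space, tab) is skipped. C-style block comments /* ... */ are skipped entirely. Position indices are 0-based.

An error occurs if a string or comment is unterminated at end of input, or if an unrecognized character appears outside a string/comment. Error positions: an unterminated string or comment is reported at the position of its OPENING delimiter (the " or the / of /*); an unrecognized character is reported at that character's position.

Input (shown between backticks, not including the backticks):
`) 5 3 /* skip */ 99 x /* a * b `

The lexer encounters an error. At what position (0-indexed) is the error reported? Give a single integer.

Answer: 22

Derivation:
pos=0: emit RPAREN ')'
pos=2: emit NUM '5' (now at pos=3)
pos=4: emit NUM '3' (now at pos=5)
pos=6: enter COMMENT mode (saw '/*')
exit COMMENT mode (now at pos=16)
pos=17: emit NUM '99' (now at pos=19)
pos=20: emit ID 'x' (now at pos=21)
pos=22: enter COMMENT mode (saw '/*')
pos=22: ERROR — unterminated comment (reached EOF)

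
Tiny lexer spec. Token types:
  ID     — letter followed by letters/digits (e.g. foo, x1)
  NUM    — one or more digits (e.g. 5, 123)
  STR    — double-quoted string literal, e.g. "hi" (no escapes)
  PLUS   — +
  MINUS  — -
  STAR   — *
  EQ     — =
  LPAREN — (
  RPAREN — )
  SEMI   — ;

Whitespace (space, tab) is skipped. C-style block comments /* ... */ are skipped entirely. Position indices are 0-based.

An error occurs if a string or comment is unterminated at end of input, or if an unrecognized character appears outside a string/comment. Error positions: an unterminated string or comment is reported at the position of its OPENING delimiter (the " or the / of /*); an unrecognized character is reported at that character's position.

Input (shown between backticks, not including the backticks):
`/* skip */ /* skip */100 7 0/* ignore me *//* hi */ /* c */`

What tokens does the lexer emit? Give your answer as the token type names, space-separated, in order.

Answer: NUM NUM NUM

Derivation:
pos=0: enter COMMENT mode (saw '/*')
exit COMMENT mode (now at pos=10)
pos=11: enter COMMENT mode (saw '/*')
exit COMMENT mode (now at pos=21)
pos=21: emit NUM '100' (now at pos=24)
pos=25: emit NUM '7' (now at pos=26)
pos=27: emit NUM '0' (now at pos=28)
pos=28: enter COMMENT mode (saw '/*')
exit COMMENT mode (now at pos=43)
pos=43: enter COMMENT mode (saw '/*')
exit COMMENT mode (now at pos=51)
pos=52: enter COMMENT mode (saw '/*')
exit COMMENT mode (now at pos=59)
DONE. 3 tokens: [NUM, NUM, NUM]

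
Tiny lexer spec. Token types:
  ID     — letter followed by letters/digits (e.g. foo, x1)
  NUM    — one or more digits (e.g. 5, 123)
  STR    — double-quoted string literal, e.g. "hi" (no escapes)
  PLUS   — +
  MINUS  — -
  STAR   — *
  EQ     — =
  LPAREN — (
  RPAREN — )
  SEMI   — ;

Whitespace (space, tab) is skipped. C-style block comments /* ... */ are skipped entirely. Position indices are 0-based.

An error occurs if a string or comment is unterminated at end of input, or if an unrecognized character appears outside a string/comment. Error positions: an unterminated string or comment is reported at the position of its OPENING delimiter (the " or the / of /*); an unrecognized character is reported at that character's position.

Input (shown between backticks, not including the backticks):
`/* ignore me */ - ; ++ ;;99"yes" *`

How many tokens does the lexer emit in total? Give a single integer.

pos=0: enter COMMENT mode (saw '/*')
exit COMMENT mode (now at pos=15)
pos=16: emit MINUS '-'
pos=18: emit SEMI ';'
pos=20: emit PLUS '+'
pos=21: emit PLUS '+'
pos=23: emit SEMI ';'
pos=24: emit SEMI ';'
pos=25: emit NUM '99' (now at pos=27)
pos=27: enter STRING mode
pos=27: emit STR "yes" (now at pos=32)
pos=33: emit STAR '*'
DONE. 9 tokens: [MINUS, SEMI, PLUS, PLUS, SEMI, SEMI, NUM, STR, STAR]

Answer: 9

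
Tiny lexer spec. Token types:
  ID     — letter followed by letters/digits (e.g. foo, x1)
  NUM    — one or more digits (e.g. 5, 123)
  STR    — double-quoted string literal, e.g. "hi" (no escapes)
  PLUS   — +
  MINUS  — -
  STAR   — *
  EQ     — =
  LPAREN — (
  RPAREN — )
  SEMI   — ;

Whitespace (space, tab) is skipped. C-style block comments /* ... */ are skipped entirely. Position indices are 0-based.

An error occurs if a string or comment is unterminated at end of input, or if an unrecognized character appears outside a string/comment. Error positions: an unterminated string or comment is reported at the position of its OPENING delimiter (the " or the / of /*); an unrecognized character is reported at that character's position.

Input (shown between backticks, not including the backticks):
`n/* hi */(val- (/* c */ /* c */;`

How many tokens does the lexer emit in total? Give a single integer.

pos=0: emit ID 'n' (now at pos=1)
pos=1: enter COMMENT mode (saw '/*')
exit COMMENT mode (now at pos=9)
pos=9: emit LPAREN '('
pos=10: emit ID 'val' (now at pos=13)
pos=13: emit MINUS '-'
pos=15: emit LPAREN '('
pos=16: enter COMMENT mode (saw '/*')
exit COMMENT mode (now at pos=23)
pos=24: enter COMMENT mode (saw '/*')
exit COMMENT mode (now at pos=31)
pos=31: emit SEMI ';'
DONE. 6 tokens: [ID, LPAREN, ID, MINUS, LPAREN, SEMI]

Answer: 6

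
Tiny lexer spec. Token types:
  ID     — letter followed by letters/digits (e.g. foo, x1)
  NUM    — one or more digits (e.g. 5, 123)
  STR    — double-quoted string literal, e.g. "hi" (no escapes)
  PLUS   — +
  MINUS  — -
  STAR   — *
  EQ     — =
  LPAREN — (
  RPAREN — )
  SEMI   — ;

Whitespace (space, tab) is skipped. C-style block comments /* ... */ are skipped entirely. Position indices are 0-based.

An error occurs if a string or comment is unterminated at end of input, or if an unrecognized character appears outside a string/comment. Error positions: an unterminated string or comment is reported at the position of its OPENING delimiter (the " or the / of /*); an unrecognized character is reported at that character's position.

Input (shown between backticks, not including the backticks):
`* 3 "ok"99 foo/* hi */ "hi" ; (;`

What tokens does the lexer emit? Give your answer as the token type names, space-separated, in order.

pos=0: emit STAR '*'
pos=2: emit NUM '3' (now at pos=3)
pos=4: enter STRING mode
pos=4: emit STR "ok" (now at pos=8)
pos=8: emit NUM '99' (now at pos=10)
pos=11: emit ID 'foo' (now at pos=14)
pos=14: enter COMMENT mode (saw '/*')
exit COMMENT mode (now at pos=22)
pos=23: enter STRING mode
pos=23: emit STR "hi" (now at pos=27)
pos=28: emit SEMI ';'
pos=30: emit LPAREN '('
pos=31: emit SEMI ';'
DONE. 9 tokens: [STAR, NUM, STR, NUM, ID, STR, SEMI, LPAREN, SEMI]

Answer: STAR NUM STR NUM ID STR SEMI LPAREN SEMI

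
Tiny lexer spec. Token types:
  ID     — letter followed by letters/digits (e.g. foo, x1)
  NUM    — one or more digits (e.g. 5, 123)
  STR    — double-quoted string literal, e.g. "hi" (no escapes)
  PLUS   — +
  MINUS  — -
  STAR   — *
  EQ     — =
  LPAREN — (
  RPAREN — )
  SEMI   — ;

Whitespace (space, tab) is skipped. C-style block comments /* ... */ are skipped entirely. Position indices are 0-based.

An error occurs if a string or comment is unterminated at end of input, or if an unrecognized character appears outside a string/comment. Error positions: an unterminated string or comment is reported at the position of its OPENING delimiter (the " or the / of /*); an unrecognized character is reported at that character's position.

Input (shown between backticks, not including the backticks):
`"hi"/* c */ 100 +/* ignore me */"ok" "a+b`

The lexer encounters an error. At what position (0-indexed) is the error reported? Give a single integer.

pos=0: enter STRING mode
pos=0: emit STR "hi" (now at pos=4)
pos=4: enter COMMENT mode (saw '/*')
exit COMMENT mode (now at pos=11)
pos=12: emit NUM '100' (now at pos=15)
pos=16: emit PLUS '+'
pos=17: enter COMMENT mode (saw '/*')
exit COMMENT mode (now at pos=32)
pos=32: enter STRING mode
pos=32: emit STR "ok" (now at pos=36)
pos=37: enter STRING mode
pos=37: ERROR — unterminated string

Answer: 37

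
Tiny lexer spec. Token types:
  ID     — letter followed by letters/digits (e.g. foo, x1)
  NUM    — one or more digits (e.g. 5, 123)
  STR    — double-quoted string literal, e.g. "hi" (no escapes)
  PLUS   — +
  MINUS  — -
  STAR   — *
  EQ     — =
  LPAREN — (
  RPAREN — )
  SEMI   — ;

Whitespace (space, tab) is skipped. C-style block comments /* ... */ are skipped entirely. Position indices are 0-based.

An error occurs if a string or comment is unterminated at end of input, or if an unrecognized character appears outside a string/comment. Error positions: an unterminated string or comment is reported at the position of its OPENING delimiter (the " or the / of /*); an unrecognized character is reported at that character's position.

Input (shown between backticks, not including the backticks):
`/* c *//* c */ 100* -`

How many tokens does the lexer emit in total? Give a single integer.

Answer: 3

Derivation:
pos=0: enter COMMENT mode (saw '/*')
exit COMMENT mode (now at pos=7)
pos=7: enter COMMENT mode (saw '/*')
exit COMMENT mode (now at pos=14)
pos=15: emit NUM '100' (now at pos=18)
pos=18: emit STAR '*'
pos=20: emit MINUS '-'
DONE. 3 tokens: [NUM, STAR, MINUS]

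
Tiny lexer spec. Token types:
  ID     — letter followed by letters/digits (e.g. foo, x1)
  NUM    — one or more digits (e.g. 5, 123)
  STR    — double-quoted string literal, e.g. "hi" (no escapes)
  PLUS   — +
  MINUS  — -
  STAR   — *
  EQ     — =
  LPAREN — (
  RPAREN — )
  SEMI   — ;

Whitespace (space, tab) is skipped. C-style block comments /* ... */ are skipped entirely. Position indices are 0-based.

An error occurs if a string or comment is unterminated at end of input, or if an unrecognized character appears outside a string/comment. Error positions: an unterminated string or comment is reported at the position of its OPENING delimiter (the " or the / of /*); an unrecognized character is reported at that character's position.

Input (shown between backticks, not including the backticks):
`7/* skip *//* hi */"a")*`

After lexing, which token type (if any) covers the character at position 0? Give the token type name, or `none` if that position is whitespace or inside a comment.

pos=0: emit NUM '7' (now at pos=1)
pos=1: enter COMMENT mode (saw '/*')
exit COMMENT mode (now at pos=11)
pos=11: enter COMMENT mode (saw '/*')
exit COMMENT mode (now at pos=19)
pos=19: enter STRING mode
pos=19: emit STR "a" (now at pos=22)
pos=22: emit RPAREN ')'
pos=23: emit STAR '*'
DONE. 4 tokens: [NUM, STR, RPAREN, STAR]
Position 0: char is '7' -> NUM

Answer: NUM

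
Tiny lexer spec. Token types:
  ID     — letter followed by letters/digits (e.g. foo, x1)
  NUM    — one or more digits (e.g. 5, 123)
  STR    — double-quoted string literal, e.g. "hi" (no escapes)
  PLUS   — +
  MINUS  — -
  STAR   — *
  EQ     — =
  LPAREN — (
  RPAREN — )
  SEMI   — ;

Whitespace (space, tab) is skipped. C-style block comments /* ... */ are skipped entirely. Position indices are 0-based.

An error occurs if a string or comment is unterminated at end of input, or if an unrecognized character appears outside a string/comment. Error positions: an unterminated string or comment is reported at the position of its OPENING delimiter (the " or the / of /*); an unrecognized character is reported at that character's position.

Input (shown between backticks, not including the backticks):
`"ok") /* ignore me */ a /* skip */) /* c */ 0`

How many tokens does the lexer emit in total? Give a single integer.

pos=0: enter STRING mode
pos=0: emit STR "ok" (now at pos=4)
pos=4: emit RPAREN ')'
pos=6: enter COMMENT mode (saw '/*')
exit COMMENT mode (now at pos=21)
pos=22: emit ID 'a' (now at pos=23)
pos=24: enter COMMENT mode (saw '/*')
exit COMMENT mode (now at pos=34)
pos=34: emit RPAREN ')'
pos=36: enter COMMENT mode (saw '/*')
exit COMMENT mode (now at pos=43)
pos=44: emit NUM '0' (now at pos=45)
DONE. 5 tokens: [STR, RPAREN, ID, RPAREN, NUM]

Answer: 5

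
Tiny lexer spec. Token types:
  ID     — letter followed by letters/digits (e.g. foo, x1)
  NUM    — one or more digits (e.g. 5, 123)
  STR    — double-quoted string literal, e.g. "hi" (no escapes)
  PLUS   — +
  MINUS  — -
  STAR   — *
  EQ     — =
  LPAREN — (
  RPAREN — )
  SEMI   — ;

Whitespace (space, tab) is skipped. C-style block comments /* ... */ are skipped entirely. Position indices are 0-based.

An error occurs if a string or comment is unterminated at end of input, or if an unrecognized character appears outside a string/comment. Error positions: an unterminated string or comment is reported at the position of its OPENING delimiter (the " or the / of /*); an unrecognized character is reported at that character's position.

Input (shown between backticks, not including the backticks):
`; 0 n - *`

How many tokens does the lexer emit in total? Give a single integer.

pos=0: emit SEMI ';'
pos=2: emit NUM '0' (now at pos=3)
pos=4: emit ID 'n' (now at pos=5)
pos=6: emit MINUS '-'
pos=8: emit STAR '*'
DONE. 5 tokens: [SEMI, NUM, ID, MINUS, STAR]

Answer: 5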